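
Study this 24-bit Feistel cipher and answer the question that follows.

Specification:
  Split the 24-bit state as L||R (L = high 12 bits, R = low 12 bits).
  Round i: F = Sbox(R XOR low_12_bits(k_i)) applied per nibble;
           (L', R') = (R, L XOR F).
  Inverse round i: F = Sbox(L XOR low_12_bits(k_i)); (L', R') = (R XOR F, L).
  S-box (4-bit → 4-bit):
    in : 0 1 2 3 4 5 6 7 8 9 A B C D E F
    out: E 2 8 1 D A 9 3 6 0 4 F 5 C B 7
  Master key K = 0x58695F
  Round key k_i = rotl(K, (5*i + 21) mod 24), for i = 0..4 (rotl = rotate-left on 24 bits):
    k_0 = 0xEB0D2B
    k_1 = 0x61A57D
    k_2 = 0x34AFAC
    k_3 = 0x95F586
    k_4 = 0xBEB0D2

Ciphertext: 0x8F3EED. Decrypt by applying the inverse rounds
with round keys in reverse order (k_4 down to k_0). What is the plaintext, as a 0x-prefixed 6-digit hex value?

0x550C09

s_0 = ciphertext = 0x8F3EED
s_1 = InvRound(s_0, k_4) = 0x86F8F3
s_2 = InvRound(s_1, k_3) = 0x44386F
s_3 = InvRound(s_2, k_2) = 0x7D8443
s_4 = InvRound(s_3, k_1) = 0xC097D8
s_5 = InvRound(s_4, k_0) = 0x550C09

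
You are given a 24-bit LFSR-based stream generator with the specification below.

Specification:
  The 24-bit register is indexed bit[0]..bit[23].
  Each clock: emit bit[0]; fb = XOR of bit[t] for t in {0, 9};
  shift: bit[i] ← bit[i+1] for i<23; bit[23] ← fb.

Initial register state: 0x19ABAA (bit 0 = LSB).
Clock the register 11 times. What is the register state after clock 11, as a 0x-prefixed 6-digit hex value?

reg_0 = 0x19ABAA
clock 1: out=0, reg = 0x8CD5D5
clock 2: out=1, reg = 0xC66AEA
clock 3: out=0, reg = 0xE33575
clock 4: out=1, reg = 0xF19ABA
clock 5: out=0, reg = 0xF8CD5D
clock 6: out=1, reg = 0xFC66AE
clock 7: out=0, reg = 0xFE3357
clock 8: out=1, reg = 0x7F19AB
clock 9: out=1, reg = 0xBF8CD5
clock 10: out=1, reg = 0xDFC66A
clock 11: out=0, reg = 0xEFE335

0xEFE335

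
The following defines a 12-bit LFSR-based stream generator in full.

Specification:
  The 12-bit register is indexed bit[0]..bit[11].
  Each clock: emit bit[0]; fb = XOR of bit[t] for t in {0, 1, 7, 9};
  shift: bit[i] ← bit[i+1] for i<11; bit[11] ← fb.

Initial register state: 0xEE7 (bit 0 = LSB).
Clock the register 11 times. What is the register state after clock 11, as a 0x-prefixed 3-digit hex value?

0x77D

reg_0 = 0xEE7
clock 1: out=1, reg = 0x773
clock 2: out=1, reg = 0xBB9
clock 3: out=1, reg = 0xDDC
clock 4: out=0, reg = 0xEEE
clock 5: out=0, reg = 0xF77
clock 6: out=1, reg = 0xFBB
clock 7: out=1, reg = 0x7DD
clock 8: out=1, reg = 0xBEE
clock 9: out=0, reg = 0xDF7
clock 10: out=1, reg = 0xEFB
clock 11: out=1, reg = 0x77D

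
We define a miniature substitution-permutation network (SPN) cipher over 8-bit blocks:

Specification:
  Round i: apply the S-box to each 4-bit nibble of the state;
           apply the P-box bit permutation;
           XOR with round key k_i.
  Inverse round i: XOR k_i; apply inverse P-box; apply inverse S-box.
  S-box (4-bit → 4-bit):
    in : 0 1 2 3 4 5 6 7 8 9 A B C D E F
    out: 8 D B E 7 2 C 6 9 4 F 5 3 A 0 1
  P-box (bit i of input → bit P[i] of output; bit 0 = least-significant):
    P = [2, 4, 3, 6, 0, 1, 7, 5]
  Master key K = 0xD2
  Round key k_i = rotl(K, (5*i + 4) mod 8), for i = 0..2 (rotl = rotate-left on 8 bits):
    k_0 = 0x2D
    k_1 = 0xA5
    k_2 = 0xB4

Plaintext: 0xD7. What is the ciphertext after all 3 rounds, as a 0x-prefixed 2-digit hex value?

s_0 = plaintext = 0xD7
s_1 = Round(s_0, k_0) = 0x17
s_2 = Round(s_1, k_1) = 0x1C
s_3 = Round(s_2, k_2) = 0x01

0x01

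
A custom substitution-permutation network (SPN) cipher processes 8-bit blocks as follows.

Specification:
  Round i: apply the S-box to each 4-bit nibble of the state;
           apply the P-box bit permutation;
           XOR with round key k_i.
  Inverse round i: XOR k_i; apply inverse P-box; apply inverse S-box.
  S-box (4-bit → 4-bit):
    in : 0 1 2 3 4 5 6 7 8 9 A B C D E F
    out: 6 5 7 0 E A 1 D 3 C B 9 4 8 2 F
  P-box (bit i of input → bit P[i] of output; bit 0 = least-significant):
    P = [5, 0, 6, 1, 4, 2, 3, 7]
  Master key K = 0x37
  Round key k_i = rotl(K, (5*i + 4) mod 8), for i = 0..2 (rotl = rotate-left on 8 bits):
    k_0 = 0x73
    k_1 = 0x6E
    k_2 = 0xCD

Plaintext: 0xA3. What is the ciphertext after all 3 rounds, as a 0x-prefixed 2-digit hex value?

0xE0

s_0 = plaintext = 0xA3
s_1 = Round(s_0, k_0) = 0xE7
s_2 = Round(s_1, k_1) = 0x08
s_3 = Round(s_2, k_2) = 0xE0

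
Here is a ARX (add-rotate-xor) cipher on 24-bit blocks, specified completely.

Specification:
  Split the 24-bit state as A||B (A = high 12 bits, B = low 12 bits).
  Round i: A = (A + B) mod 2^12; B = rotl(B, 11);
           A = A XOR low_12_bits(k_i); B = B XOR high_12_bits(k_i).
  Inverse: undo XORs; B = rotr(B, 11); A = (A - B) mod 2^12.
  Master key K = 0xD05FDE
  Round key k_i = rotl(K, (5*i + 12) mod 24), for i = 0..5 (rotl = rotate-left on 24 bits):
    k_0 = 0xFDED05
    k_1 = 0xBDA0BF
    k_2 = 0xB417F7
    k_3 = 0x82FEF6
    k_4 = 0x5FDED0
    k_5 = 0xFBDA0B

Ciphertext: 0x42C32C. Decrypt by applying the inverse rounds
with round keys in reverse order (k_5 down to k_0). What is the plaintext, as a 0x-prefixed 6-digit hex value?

0x69D3FB

s_0 = ciphertext = 0x42C32C
s_1 = InvRound(s_0, k_5) = 0x504923
s_2 = InvRound(s_1, k_4) = 0x2179BD
s_3 = InvRound(s_2, k_3) = 0x9BD324
s_4 = InvRound(s_3, k_2) = 0xD7F0CB
s_5 = InvRound(s_4, k_1) = 0x79D623
s_6 = InvRound(s_5, k_0) = 0x69D3FB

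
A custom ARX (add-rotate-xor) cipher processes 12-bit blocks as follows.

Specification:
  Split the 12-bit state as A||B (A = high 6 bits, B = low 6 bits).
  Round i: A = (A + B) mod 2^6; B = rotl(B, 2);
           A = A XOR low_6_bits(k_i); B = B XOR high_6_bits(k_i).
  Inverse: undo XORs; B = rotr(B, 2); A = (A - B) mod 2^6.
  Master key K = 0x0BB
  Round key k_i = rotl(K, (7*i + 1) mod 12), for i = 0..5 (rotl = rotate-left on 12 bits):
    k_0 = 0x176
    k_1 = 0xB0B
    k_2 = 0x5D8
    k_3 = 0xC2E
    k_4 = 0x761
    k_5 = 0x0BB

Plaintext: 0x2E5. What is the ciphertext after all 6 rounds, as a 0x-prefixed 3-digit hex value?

0x2EA

s_0 = plaintext = 0x2E5
s_1 = Round(s_0, k_0) = 0x193
s_2 = Round(s_1, k_1) = 0x4A1
s_3 = Round(s_2, k_2) = 0xAD1
s_4 = Round(s_3, k_3) = 0x4B5
s_5 = Round(s_4, k_4) = 0x98A
s_6 = Round(s_5, k_5) = 0x2EA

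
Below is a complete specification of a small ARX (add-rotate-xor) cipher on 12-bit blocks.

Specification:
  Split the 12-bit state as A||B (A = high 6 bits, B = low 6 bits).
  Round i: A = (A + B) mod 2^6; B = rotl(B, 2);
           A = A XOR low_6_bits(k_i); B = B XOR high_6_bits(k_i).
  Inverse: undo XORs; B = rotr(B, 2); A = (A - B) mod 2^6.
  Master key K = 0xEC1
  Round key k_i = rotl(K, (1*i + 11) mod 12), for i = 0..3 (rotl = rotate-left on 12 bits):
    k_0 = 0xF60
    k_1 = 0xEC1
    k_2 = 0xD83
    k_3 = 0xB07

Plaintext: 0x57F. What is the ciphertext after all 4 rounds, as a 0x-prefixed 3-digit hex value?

0x94B

s_0 = plaintext = 0x57F
s_1 = Round(s_0, k_0) = 0xD02
s_2 = Round(s_1, k_1) = 0xDF3
s_3 = Round(s_2, k_2) = 0xA79
s_4 = Round(s_3, k_3) = 0x94B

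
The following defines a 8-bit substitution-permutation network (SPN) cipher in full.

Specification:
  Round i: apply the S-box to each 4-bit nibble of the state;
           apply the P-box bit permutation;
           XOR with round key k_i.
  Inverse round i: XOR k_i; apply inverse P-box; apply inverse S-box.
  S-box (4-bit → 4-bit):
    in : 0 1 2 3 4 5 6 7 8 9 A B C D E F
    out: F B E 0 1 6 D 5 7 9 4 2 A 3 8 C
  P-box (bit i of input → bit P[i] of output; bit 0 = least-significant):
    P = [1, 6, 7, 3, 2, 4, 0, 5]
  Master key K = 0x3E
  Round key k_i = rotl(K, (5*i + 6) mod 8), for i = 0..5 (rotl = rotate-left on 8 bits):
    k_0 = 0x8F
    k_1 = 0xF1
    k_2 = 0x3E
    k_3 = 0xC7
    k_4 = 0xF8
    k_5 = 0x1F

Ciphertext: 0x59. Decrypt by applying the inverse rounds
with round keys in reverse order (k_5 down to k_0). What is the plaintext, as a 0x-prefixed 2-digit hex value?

s_0 = ciphertext = 0x59
s_1 = InvRound(s_0, k_5) = 0x4D
s_2 = InvRound(s_1, k_4) = 0x0A
s_3 = InvRound(s_2, k_3) = 0x72
s_4 = InvRound(s_3, k_2) = 0x4C
s_5 = InvRound(s_4, k_1) = 0x0F
s_6 = InvRound(s_5, k_0) = 0x3A

0x3A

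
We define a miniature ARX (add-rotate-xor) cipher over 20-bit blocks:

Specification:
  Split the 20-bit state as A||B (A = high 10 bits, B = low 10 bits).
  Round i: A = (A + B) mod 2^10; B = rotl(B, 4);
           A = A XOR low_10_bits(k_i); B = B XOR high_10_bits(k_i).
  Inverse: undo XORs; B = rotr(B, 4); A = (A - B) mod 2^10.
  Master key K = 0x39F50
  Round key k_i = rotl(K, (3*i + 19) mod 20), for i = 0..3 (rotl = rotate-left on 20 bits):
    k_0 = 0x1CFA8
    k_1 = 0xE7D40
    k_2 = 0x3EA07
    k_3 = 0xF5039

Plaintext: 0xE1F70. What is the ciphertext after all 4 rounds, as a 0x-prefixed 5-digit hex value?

0xF6A6B

s_0 = plaintext = 0xE1F70
s_1 = Round(s_0, k_0) = 0x57F7E
s_2 = Round(s_1, k_1) = 0x67472
s_3 = Round(s_2, k_2) = 0x023DB
s_4 = Round(s_3, k_3) = 0xF6A6B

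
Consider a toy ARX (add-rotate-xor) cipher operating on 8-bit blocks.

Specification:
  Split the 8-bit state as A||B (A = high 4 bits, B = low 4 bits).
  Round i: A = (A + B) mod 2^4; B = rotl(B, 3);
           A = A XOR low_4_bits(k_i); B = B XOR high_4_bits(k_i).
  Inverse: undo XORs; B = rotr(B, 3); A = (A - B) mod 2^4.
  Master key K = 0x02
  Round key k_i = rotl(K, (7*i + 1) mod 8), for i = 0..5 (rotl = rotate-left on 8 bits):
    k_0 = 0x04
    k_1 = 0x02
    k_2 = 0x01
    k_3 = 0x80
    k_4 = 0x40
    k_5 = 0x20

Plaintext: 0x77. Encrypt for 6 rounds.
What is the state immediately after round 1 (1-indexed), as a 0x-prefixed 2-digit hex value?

0xAB

s_0 = plaintext = 0x77
s_1 = Round(s_0, k_0) = 0xAB
s_2 = Round(s_1, k_1) = 0x7D
s_3 = Round(s_2, k_2) = 0x5E
s_4 = Round(s_3, k_3) = 0x3F
s_5 = Round(s_4, k_4) = 0x2B
s_6 = Round(s_5, k_5) = 0xDF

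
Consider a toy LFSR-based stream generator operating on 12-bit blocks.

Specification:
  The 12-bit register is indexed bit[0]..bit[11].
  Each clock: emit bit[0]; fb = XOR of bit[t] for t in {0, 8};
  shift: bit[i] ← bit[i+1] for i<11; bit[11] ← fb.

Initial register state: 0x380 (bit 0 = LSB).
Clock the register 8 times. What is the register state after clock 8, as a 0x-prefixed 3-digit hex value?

0xB33

reg_0 = 0x380
clock 1: out=0, reg = 0x9C0
clock 2: out=0, reg = 0xCE0
clock 3: out=0, reg = 0x670
clock 4: out=0, reg = 0x338
clock 5: out=0, reg = 0x99C
clock 6: out=0, reg = 0xCCE
clock 7: out=0, reg = 0x667
clock 8: out=1, reg = 0xB33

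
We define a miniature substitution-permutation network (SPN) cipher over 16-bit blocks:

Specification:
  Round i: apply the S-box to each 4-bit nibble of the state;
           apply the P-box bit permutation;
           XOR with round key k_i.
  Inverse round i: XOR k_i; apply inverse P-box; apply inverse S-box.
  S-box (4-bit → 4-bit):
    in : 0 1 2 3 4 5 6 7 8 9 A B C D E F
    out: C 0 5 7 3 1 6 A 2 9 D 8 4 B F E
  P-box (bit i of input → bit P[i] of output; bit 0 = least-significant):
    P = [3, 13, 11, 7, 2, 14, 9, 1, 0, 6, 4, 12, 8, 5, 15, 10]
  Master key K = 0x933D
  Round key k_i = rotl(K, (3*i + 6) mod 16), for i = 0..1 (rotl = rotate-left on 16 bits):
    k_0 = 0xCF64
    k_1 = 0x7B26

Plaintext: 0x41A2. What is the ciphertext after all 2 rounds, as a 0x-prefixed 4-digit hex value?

0xB3EB

s_0 = plaintext = 0x41A2
s_1 = Round(s_0, k_0) = 0xC44A
s_2 = Round(s_1, k_1) = 0xB3EB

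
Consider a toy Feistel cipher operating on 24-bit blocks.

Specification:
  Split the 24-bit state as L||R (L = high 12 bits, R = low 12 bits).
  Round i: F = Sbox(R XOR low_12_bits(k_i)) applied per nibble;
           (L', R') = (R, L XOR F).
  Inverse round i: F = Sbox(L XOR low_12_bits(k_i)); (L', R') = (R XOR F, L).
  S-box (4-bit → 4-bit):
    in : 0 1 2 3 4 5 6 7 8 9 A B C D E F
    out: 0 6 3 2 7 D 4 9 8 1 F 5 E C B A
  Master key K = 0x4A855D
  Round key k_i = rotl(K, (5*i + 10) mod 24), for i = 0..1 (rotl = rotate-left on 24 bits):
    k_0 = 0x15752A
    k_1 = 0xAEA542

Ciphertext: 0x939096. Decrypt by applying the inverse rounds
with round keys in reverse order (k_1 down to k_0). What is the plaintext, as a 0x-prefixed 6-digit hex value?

0xC08E03

s_0 = ciphertext = 0x939096
s_1 = InvRound(s_0, k_1) = 0xE03939
s_2 = InvRound(s_1, k_0) = 0xC08E03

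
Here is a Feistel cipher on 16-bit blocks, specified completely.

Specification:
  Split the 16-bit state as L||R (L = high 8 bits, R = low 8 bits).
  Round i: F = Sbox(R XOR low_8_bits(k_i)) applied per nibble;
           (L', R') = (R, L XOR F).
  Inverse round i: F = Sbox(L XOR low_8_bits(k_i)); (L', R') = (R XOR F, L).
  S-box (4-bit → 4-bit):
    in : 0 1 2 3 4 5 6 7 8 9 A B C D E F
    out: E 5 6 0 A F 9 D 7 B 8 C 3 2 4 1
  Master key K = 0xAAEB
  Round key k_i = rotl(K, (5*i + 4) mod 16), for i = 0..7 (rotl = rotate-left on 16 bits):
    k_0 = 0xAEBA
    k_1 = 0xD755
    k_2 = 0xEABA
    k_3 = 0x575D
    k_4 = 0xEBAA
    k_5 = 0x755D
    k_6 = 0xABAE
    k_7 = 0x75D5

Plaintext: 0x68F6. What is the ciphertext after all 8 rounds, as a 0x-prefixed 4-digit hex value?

s_0 = plaintext = 0x68F6
s_1 = Round(s_0, k_0) = 0xF6CB
s_2 = Round(s_1, k_1) = 0xCB42
s_3 = Round(s_2, k_2) = 0x42DC
s_4 = Round(s_3, k_3) = 0xDC37
s_5 = Round(s_4, k_4) = 0x376E
s_6 = Round(s_5, k_5) = 0x6E37
s_7 = Round(s_6, k_6) = 0x37D5
s_8 = Round(s_7, k_7) = 0xD5D9

0xD5D9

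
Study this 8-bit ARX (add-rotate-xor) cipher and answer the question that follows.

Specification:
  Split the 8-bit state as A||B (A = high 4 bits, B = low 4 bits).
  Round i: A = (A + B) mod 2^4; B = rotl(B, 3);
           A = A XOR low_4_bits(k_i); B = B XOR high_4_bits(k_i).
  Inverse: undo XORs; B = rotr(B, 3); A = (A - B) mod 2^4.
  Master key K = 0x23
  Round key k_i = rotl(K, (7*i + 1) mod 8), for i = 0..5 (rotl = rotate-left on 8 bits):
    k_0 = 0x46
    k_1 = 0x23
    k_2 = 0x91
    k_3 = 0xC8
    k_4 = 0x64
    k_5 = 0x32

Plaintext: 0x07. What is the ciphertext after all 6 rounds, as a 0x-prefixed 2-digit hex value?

0x2D

s_0 = plaintext = 0x07
s_1 = Round(s_0, k_0) = 0x1F
s_2 = Round(s_1, k_1) = 0x3D
s_3 = Round(s_2, k_2) = 0x17
s_4 = Round(s_3, k_3) = 0x07
s_5 = Round(s_4, k_4) = 0x3D
s_6 = Round(s_5, k_5) = 0x2D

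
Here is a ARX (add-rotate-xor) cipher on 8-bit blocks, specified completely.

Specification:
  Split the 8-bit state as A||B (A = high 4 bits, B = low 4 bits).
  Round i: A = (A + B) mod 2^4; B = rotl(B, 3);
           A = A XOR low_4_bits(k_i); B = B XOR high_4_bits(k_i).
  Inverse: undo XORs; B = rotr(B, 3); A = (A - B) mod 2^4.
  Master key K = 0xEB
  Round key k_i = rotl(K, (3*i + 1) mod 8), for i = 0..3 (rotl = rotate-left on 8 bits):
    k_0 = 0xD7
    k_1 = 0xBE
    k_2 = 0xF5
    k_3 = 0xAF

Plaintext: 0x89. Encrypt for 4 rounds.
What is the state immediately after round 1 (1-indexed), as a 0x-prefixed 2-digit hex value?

s_0 = plaintext = 0x89
s_1 = Round(s_0, k_0) = 0x61
s_2 = Round(s_1, k_1) = 0x93
s_3 = Round(s_2, k_2) = 0x96
s_4 = Round(s_3, k_3) = 0x09

0x61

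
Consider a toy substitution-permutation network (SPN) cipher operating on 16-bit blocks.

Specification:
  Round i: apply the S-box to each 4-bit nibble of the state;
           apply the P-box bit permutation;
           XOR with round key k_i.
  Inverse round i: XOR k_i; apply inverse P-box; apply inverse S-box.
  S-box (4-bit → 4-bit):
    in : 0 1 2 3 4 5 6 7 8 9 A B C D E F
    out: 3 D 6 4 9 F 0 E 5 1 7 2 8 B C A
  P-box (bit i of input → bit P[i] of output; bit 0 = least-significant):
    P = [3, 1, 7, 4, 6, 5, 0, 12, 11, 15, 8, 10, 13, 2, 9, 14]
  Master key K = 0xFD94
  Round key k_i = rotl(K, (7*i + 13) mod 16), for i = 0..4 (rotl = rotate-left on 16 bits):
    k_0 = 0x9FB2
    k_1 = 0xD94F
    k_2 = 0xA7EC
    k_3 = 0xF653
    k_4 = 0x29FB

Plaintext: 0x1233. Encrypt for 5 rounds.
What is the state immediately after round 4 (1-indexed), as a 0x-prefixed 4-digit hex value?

0x9553

s_0 = plaintext = 0x1233
s_1 = Round(s_0, k_0) = 0x7C33
s_2 = Round(s_1, k_1) = 0x9FCA
s_3 = Round(s_2, k_2) = 0x1366
s_4 = Round(s_3, k_3) = 0x9553
s_5 = Round(s_4, k_4) = 0x941A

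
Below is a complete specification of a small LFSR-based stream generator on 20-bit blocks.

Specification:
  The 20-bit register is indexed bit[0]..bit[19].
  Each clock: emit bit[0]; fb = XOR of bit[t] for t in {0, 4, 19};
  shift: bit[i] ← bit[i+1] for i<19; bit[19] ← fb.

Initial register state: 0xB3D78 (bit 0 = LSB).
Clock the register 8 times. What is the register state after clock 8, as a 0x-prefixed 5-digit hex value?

0x9AB3D

reg_0 = 0xB3D78
clock 1: out=0, reg = 0x59EBC
clock 2: out=0, reg = 0xACF5E
clock 3: out=0, reg = 0x567AF
clock 4: out=1, reg = 0xAB3D7
clock 5: out=1, reg = 0xD59EB
clock 6: out=1, reg = 0x6ACF5
clock 7: out=1, reg = 0x3567A
clock 8: out=0, reg = 0x9AB3D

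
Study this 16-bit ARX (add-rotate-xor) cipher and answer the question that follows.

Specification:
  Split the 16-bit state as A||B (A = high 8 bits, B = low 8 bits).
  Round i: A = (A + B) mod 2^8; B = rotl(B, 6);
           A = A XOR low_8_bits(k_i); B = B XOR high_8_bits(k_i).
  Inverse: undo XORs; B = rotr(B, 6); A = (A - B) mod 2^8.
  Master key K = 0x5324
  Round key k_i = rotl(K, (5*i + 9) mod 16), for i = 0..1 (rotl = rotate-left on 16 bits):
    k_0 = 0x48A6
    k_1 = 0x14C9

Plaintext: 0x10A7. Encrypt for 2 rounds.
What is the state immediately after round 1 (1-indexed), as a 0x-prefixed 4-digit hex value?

0x11A1

s_0 = plaintext = 0x10A7
s_1 = Round(s_0, k_0) = 0x11A1
s_2 = Round(s_1, k_1) = 0x7B7C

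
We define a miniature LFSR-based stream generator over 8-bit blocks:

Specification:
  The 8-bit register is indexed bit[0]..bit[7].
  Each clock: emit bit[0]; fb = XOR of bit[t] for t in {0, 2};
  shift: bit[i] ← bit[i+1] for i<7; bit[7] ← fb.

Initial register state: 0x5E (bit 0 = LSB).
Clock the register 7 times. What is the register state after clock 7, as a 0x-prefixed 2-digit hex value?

reg_0 = 0x5E
clock 1: out=0, reg = 0xAF
clock 2: out=1, reg = 0x57
clock 3: out=1, reg = 0x2B
clock 4: out=1, reg = 0x95
clock 5: out=1, reg = 0x4A
clock 6: out=0, reg = 0x25
clock 7: out=1, reg = 0x12

0x12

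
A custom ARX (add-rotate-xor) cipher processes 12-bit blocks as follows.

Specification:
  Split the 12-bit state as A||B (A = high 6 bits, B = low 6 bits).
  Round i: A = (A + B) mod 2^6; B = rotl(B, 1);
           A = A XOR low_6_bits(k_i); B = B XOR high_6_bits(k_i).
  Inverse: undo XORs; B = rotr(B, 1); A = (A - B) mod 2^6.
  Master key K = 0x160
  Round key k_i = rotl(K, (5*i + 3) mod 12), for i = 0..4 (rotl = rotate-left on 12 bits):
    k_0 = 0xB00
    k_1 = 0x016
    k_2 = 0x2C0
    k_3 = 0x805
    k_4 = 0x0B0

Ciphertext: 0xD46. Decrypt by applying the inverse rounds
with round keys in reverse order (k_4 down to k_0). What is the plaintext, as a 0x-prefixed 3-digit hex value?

s_0 = ciphertext = 0xD46
s_1 = InvRound(s_0, k_4) = 0x0C2
s_2 = InvRound(s_1, k_3) = 0xD51
s_3 = InvRound(s_2, k_2) = 0xA0D
s_4 = InvRound(s_3, k_1) = 0x626
s_5 = InvRound(s_4, k_0) = 0x4C5

0x4C5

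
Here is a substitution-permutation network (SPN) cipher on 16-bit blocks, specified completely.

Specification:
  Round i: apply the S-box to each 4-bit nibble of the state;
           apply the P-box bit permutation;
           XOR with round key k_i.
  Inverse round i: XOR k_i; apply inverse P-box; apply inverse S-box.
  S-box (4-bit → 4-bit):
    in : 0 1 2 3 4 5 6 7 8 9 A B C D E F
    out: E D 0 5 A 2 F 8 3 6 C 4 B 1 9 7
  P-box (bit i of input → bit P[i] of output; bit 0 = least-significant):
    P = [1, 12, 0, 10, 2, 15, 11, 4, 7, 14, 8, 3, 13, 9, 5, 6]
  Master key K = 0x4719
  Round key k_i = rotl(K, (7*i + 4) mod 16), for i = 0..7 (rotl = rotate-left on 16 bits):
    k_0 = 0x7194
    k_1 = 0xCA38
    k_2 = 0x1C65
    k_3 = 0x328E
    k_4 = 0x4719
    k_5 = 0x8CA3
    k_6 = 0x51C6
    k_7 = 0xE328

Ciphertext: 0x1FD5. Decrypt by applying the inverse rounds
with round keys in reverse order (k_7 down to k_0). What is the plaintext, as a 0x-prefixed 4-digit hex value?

0xC01C

s_0 = ciphertext = 0x1FD5
s_1 = InvRound(s_0, k_7) = 0x1C60
s_2 = InvRound(s_1, k_6) = 0xBF3E
s_3 = InvRound(s_2, k_5) = 0x81E9
s_4 = InvRound(s_3, k_4) = 0x0847
s_5 = InvRound(s_4, k_3) = 0xCEB9
s_6 = InvRound(s_5, k_2) = 0x4CC5
s_7 = InvRound(s_6, k_1) = 0x0ECA
s_8 = InvRound(s_7, k_0) = 0xC01C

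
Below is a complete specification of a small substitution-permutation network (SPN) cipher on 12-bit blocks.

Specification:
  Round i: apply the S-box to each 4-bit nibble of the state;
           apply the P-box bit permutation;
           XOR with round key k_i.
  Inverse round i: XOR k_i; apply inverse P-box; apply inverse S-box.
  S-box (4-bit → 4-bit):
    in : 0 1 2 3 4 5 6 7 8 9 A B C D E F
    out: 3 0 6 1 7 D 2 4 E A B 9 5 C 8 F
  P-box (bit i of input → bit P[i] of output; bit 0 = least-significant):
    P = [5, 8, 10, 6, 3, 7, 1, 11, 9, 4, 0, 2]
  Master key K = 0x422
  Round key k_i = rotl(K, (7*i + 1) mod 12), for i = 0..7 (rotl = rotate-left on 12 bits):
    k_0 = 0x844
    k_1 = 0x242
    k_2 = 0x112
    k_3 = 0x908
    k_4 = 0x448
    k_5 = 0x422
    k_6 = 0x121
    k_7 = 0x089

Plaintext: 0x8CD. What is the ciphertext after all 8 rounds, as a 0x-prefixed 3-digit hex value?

s_0 = plaintext = 0x8CD
s_1 = Round(s_0, k_0) = 0xC1B
s_2 = Round(s_1, k_1) = 0x023
s_3 = Round(s_2, k_2) = 0x3A0
s_4 = Round(s_3, k_3) = 0x2A0
s_5 = Round(s_4, k_4) = 0xDF1
s_6 = Round(s_5, k_5) = 0xCAD
s_7 = Round(s_6, k_6) = 0xFE8
s_8 = Round(s_7, k_7) = 0xFDC

0xFDC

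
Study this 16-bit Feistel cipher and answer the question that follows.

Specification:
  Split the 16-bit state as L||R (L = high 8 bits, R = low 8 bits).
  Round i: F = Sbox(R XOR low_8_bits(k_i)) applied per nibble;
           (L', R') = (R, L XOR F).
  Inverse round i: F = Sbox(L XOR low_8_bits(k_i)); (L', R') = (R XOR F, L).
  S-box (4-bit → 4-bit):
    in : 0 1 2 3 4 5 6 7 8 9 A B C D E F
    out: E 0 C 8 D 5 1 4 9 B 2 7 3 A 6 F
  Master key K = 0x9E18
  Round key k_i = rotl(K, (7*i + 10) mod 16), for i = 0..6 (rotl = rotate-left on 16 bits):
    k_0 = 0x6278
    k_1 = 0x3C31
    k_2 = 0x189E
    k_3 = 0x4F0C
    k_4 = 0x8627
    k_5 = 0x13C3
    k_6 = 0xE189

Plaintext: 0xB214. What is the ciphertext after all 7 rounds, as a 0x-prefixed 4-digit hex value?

0xE0EF

s_0 = plaintext = 0xB214
s_1 = Round(s_0, k_0) = 0x14A1
s_2 = Round(s_1, k_1) = 0xA1AA
s_3 = Round(s_2, k_2) = 0xAA2C
s_4 = Round(s_3, k_3) = 0x2C64
s_5 = Round(s_4, k_4) = 0x64F4
s_6 = Round(s_5, k_5) = 0xF4E0
s_7 = Round(s_6, k_6) = 0xE0EF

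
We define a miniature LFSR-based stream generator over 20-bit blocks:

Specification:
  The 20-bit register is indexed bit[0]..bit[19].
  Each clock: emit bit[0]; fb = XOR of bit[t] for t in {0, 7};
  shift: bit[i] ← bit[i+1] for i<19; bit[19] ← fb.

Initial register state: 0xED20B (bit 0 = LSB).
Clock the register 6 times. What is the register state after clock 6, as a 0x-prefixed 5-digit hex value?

0xBFB48

reg_0 = 0xED20B
clock 1: out=1, reg = 0xF6905
clock 2: out=1, reg = 0xFB482
clock 3: out=0, reg = 0xFDA41
clock 4: out=1, reg = 0xFED20
clock 5: out=0, reg = 0x7F690
clock 6: out=0, reg = 0xBFB48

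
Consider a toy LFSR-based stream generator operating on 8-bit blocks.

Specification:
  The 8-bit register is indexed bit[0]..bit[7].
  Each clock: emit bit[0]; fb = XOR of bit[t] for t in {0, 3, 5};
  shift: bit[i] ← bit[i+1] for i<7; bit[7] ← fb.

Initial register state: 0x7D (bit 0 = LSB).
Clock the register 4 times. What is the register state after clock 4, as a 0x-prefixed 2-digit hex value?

0x97

reg_0 = 0x7D
clock 1: out=1, reg = 0xBE
clock 2: out=0, reg = 0x5F
clock 3: out=1, reg = 0x2F
clock 4: out=1, reg = 0x97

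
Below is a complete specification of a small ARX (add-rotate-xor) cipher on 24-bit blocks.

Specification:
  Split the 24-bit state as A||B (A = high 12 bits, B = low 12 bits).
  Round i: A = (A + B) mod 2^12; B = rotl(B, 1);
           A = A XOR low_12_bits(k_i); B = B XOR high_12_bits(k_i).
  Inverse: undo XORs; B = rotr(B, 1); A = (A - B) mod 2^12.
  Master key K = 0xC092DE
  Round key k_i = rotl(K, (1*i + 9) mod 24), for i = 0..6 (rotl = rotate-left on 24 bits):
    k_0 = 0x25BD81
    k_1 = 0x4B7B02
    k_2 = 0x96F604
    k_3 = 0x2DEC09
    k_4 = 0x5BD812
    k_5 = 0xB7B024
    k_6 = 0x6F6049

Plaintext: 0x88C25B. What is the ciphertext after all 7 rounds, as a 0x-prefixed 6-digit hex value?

s_0 = plaintext = 0x88C25B
s_1 = Round(s_0, k_0) = 0x7666ED
s_2 = Round(s_1, k_1) = 0x55196D
s_3 = Round(s_2, k_2) = 0x8BABB4
s_4 = Round(s_3, k_3) = 0x8675B7
s_5 = Round(s_4, k_4) = 0x60CED3
s_6 = Round(s_5, k_5) = 0x4FB6DC
s_7 = Round(s_6, k_6) = 0xB9EB4E

0xB9EB4E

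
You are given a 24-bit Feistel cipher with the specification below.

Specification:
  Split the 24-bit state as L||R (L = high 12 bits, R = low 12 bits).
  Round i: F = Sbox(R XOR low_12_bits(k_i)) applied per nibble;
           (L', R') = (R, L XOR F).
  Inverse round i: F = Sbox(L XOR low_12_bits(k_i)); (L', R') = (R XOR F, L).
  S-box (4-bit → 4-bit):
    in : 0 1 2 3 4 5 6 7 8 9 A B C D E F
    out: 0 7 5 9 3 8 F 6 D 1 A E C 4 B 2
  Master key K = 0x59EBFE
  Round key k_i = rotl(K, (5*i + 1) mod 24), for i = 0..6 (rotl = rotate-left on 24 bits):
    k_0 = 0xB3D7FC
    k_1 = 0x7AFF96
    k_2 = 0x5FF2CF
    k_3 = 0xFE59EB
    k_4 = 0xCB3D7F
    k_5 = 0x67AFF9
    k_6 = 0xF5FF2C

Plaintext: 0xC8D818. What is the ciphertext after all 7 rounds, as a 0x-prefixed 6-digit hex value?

0x877287

s_0 = plaintext = 0xC8D818
s_1 = Round(s_0, k_0) = 0x818E3E
s_2 = Round(s_1, k_1) = 0xE3EFB5
s_3 = Round(s_2, k_2) = 0xFB5A54
s_4 = Round(s_3, k_3) = 0xA54657
s_5 = Round(s_4, k_4) = 0x657409
s_6 = Round(s_5, k_5) = 0x409877
s_7 = Round(s_6, k_6) = 0x877287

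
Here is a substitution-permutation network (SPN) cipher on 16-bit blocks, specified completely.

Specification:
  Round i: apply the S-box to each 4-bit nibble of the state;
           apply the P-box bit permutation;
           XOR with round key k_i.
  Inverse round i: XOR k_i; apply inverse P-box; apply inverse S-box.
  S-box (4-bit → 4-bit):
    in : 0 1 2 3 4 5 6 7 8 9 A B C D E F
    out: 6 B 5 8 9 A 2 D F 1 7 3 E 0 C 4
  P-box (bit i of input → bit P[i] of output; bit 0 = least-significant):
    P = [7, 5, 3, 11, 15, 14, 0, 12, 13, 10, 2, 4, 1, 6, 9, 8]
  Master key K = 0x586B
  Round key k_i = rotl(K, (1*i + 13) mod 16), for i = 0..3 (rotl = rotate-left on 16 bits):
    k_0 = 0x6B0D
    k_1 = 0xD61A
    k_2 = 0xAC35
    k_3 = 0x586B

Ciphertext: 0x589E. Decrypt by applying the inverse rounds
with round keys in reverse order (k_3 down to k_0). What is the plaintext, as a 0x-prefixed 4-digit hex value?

s_0 = ciphertext = 0x589E
s_1 = InvRound(s_0, k_3) = 0x6EFB
s_2 = InvRound(s_1, k_2) = 0xAFB2
s_3 = InvRound(s_2, k_1) = 0x3958
s_4 = InvRound(s_3, k_0) = 0x0ECD

0x0ECD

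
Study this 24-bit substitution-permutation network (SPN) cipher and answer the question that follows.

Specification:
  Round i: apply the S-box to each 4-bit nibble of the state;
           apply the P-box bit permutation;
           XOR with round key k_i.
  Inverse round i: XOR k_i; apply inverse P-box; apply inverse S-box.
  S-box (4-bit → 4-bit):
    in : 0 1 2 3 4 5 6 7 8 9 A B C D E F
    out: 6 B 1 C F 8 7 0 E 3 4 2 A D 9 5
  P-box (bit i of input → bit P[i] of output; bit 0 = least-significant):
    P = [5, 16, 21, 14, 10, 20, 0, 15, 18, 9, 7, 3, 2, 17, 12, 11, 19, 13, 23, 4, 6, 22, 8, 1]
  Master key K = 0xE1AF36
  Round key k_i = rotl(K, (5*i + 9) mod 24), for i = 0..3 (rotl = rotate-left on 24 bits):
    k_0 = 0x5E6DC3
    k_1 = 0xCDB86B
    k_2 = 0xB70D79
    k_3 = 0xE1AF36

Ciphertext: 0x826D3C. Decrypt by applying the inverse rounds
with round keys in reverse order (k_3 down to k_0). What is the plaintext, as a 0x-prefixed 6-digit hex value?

0xFB560F

s_0 = ciphertext = 0x826D3C
s_1 = InvRound(s_0, k_3) = 0xC7BC58
s_2 = InvRound(s_1, k_2) = 0x0BA78F
s_3 = InvRound(s_2, k_1) = 0x6A4622
s_4 = InvRound(s_3, k_0) = 0xFB560F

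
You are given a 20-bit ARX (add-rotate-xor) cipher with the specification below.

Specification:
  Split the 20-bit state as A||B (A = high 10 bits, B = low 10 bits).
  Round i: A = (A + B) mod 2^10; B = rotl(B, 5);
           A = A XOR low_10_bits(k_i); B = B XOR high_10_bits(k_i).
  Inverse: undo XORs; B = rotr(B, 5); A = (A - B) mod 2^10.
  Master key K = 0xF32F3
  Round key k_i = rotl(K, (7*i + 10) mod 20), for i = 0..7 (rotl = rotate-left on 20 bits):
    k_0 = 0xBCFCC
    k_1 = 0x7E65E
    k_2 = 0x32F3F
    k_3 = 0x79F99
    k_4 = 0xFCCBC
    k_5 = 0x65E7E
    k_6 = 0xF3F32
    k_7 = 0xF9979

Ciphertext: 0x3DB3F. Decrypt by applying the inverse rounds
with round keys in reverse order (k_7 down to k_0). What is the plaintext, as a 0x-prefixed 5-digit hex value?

s_0 = ciphertext = 0x3DB3F
s_1 = InvRound(s_0, k_7) = 0x9A726
s_2 = InvRound(s_1, k_6) = 0x0D127
s_3 = InvRound(s_2, k_5) = 0x11605
s_4 = InvRound(s_3, k_4) = 0x8AACF
s_5 = InvRound(s_4, k_3) = 0x26919
s_6 = InvRound(s_5, k_2) = 0x55E4E
s_7 = InvRound(s_6, k_1) = 0x032FD
s_8 = InvRound(s_7, k_0) = 0x801C0

0x801C0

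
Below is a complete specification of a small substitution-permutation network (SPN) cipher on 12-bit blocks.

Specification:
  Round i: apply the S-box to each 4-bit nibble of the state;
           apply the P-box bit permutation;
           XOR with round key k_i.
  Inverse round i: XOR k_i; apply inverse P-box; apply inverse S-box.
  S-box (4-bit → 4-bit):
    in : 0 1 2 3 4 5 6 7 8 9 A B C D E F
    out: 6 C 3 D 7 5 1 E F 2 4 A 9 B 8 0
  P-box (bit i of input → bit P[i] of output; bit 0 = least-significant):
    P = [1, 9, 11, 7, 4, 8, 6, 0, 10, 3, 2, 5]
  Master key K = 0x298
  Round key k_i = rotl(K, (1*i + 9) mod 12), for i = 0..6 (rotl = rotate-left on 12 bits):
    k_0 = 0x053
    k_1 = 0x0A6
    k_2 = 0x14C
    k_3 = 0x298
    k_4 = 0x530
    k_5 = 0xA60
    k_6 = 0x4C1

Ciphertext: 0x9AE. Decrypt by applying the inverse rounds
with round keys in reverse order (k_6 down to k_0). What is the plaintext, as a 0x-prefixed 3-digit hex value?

0xB91

s_0 = ciphertext = 0x9AE
s_1 = InvRound(s_0, k_6) = 0x875
s_2 = InvRound(s_1, k_5) = 0xAC9
s_3 = InvRound(s_2, k_4) = 0xD87
s_4 = InvRound(s_3, k_3) = 0x4D4
s_5 = InvRound(s_4, k_2) = 0x22E
s_6 = InvRound(s_5, k_1) = 0x9FB
s_7 = InvRound(s_6, k_0) = 0xB91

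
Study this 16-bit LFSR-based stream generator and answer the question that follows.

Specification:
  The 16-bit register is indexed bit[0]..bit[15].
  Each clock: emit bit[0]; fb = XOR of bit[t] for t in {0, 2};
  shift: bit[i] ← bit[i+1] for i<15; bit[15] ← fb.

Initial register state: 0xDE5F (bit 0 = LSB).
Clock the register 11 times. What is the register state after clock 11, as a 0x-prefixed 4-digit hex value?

reg_0 = 0xDE5F
clock 1: out=1, reg = 0x6F2F
clock 2: out=1, reg = 0x3797
clock 3: out=1, reg = 0x1BCB
clock 4: out=1, reg = 0x8DE5
clock 5: out=1, reg = 0x46F2
clock 6: out=0, reg = 0x2379
clock 7: out=1, reg = 0x91BC
clock 8: out=0, reg = 0xC8DE
clock 9: out=0, reg = 0xE46F
clock 10: out=1, reg = 0x7237
clock 11: out=1, reg = 0x391B

0x391B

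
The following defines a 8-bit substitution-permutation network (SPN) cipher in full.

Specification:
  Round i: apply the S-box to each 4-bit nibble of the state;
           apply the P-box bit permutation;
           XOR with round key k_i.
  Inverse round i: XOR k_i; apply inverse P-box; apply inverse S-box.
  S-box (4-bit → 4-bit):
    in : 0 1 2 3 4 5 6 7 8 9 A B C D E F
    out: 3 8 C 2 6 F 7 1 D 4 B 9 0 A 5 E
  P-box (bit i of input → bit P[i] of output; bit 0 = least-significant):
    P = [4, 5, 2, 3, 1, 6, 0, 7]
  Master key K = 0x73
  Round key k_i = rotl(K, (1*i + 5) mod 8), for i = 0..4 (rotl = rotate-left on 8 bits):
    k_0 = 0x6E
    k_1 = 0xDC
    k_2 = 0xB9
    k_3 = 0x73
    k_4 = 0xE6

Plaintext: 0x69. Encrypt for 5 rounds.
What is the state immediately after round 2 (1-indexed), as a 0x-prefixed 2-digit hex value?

0x59

s_0 = plaintext = 0x69
s_1 = Round(s_0, k_0) = 0x29
s_2 = Round(s_1, k_1) = 0x59
s_3 = Round(s_2, k_2) = 0x7E
s_4 = Round(s_3, k_3) = 0x65
s_5 = Round(s_4, k_4) = 0x99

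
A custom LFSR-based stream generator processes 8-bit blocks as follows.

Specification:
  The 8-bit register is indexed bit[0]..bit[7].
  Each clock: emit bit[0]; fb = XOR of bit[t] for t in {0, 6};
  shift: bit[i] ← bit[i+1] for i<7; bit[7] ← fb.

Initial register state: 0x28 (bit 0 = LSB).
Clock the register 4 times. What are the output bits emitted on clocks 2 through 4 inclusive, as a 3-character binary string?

001

reg_0 = 0x28
clock 1: out=0, reg = 0x14
clock 2: out=0, reg = 0x0A
clock 3: out=0, reg = 0x05
clock 4: out=1, reg = 0x82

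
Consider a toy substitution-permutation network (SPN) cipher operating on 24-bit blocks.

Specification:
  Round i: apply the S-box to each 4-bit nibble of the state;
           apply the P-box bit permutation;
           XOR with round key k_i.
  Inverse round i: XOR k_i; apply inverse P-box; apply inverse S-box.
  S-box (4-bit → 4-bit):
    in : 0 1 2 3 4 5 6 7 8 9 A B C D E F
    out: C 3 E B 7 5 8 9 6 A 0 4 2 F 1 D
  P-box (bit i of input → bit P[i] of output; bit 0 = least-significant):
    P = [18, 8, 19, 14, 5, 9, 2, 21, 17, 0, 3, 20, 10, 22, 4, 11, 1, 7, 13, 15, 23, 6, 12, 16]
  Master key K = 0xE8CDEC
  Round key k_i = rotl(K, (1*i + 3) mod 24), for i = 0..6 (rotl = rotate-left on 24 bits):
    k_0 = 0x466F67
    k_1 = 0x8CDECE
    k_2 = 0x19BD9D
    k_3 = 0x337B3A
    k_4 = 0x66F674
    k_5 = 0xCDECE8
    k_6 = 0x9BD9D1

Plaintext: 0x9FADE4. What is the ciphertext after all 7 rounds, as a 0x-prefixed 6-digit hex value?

s_0 = plaintext = 0x9FADE4
s_1 = Round(s_0, k_0) = 0x59CE0C
s_2 = Round(s_1, k_1) = 0x6E4F4A
s_3 = Round(s_2, k_2) = 0x4ABBA3
s_4 = Round(s_3, k_3) = 0xB72A62
s_5 = Round(s_4, k_4) = 0x0E2F66
s_6 = Round(s_5, k_5) = 0xBEB4F2
s_7 = Round(s_6, k_6) = 0xB188EE

0xB188EE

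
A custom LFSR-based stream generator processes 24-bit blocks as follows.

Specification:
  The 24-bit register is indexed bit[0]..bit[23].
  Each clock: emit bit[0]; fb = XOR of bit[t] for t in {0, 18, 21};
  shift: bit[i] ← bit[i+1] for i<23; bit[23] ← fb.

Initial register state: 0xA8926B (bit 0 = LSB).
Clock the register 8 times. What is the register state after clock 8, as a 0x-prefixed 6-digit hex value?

0x64A892

reg_0 = 0xA8926B
clock 1: out=1, reg = 0x544935
clock 2: out=1, reg = 0x2A249A
clock 3: out=0, reg = 0x95124D
clock 4: out=1, reg = 0x4A8926
clock 5: out=0, reg = 0x254493
clock 6: out=1, reg = 0x92A249
clock 7: out=1, reg = 0xC95124
clock 8: out=0, reg = 0x64A892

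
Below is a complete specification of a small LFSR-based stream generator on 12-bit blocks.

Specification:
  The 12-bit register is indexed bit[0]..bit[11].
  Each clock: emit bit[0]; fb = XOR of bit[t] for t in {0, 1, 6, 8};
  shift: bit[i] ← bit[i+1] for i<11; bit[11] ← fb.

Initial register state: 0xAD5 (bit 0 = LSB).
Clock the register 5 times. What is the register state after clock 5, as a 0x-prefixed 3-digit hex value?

0xF56

reg_0 = 0xAD5
clock 1: out=1, reg = 0x56A
clock 2: out=0, reg = 0xAB5
clock 3: out=1, reg = 0xD5A
clock 4: out=0, reg = 0xEAD
clock 5: out=1, reg = 0xF56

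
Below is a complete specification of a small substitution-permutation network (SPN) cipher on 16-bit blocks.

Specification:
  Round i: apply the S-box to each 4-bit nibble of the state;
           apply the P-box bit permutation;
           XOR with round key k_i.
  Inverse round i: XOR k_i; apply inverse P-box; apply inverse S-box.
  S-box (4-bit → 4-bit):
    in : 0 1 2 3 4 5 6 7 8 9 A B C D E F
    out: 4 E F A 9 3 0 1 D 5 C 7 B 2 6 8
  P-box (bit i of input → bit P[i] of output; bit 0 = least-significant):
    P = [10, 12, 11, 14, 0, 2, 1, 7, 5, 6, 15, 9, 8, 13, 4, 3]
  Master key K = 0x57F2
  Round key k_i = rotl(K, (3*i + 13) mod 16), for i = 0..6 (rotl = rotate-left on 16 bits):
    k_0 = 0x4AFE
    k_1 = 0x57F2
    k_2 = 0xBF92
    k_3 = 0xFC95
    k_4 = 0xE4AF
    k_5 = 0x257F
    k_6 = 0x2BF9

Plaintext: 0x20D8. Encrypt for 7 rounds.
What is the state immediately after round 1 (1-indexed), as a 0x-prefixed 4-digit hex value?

s_0 = plaintext = 0x20D8
s_1 = Round(s_0, k_0) = 0xA7E2
s_2 = Round(s_1, k_1) = 0x0BCC
s_3 = Round(s_2, k_2) = 0x6B67
s_4 = Round(s_3, k_3) = 0x78F5
s_5 = Round(s_4, k_4) = 0x730F
s_6 = Round(s_5, k_5) = 0x663D
s_7 = Round(s_6, k_6) = 0x3B7D

0xA7E2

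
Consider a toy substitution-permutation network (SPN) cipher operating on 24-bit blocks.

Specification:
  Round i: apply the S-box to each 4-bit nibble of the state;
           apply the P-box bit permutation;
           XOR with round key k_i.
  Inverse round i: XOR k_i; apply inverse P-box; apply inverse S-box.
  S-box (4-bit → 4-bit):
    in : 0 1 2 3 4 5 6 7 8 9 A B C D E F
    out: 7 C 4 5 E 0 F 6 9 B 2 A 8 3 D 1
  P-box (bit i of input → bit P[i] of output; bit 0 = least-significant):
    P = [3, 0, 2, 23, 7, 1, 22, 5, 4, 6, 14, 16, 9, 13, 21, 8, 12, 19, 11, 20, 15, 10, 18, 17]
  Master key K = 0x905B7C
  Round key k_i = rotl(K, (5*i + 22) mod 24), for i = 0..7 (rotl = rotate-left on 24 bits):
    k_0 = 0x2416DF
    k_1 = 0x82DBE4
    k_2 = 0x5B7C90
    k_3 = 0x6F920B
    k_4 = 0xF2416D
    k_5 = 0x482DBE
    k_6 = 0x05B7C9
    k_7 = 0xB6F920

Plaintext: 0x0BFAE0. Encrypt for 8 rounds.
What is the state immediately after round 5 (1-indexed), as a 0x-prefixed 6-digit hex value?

0xAE417B

s_0 = plaintext = 0x0BFAE0
s_1 = Round(s_0, k_0) = 0x789032
s_2 = Round(s_1, k_1) = 0xD6AC30
s_3 = Round(s_2, k_2) = 0x02C01D
s_4 = Round(s_3, k_3) = 0x2B5F72
s_5 = Round(s_4, k_4) = 0xAE417B
s_6 = Round(s_5, k_5) = 0xB950BD
s_7 = Round(s_6, k_6) = 0x1FE3B2
s_8 = Round(s_7, k_7) = 0x90AA16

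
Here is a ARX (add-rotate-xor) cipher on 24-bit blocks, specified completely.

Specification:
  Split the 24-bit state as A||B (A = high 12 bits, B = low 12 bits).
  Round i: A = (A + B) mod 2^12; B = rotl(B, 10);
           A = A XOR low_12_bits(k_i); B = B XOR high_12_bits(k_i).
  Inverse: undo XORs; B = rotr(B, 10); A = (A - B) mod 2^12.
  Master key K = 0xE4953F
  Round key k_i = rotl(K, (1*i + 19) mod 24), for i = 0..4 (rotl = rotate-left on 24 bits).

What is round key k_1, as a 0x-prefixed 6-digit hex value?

K = 0xE4953F
k_0 = rotl(K, (1*0+19) mod 24) = rotl(K, 19) = 0xFF24A9
k_1 = rotl(K, (1*1+19) mod 24) = rotl(K, 20) = 0xFE4953

0xFE4953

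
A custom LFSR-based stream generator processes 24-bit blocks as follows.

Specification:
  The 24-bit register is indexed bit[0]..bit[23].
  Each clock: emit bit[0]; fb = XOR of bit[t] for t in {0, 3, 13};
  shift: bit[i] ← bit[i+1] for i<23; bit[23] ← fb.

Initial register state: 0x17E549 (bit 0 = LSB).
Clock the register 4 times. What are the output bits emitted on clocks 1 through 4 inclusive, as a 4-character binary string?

1001

reg_0 = 0x17E549
clock 1: out=1, reg = 0x8BF2A4
clock 2: out=0, reg = 0xC5F952
clock 3: out=0, reg = 0xE2FCA9
clock 4: out=1, reg = 0xF17E54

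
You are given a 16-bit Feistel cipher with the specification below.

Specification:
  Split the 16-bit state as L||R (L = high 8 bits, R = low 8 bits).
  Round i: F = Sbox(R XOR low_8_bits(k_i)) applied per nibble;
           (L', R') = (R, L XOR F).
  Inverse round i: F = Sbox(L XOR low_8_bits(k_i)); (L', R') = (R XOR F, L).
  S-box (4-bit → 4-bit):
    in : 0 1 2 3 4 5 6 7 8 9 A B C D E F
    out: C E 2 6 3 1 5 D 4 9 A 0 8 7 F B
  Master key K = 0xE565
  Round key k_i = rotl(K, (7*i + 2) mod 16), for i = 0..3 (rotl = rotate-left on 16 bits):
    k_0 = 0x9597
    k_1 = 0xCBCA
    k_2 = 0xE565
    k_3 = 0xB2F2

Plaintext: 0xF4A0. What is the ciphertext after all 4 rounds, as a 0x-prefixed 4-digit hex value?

0xEF51

s_0 = plaintext = 0xF4A0
s_1 = Round(s_0, k_0) = 0xA099
s_2 = Round(s_1, k_1) = 0x99B6
s_3 = Round(s_2, k_2) = 0xB6EF
s_4 = Round(s_3, k_3) = 0xEF51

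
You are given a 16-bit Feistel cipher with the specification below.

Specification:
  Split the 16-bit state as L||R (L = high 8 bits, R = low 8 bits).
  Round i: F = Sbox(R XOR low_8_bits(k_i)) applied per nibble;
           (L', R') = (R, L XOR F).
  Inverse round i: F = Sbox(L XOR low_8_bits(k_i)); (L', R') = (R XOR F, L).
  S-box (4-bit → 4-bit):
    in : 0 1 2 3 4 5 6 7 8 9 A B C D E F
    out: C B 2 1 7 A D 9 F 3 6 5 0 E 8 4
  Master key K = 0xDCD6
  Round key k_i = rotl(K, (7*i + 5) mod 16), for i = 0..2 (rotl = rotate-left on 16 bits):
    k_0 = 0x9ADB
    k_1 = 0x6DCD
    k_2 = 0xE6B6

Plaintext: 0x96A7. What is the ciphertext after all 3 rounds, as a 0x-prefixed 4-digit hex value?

s_0 = plaintext = 0x96A7
s_1 = Round(s_0, k_0) = 0xA706
s_2 = Round(s_1, k_1) = 0x06A2
s_3 = Round(s_2, k_2) = 0xA2B1

0xA2B1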